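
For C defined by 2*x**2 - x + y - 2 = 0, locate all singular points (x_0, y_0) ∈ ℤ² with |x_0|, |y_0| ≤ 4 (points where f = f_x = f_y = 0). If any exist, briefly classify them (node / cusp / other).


No singular points in the scanned grid; C is smooth there.

Compute partial derivatives:
  f_x = 4*x - 1.
  f_y = 1.
f_y = 1 is a nonzero constant, so f_y never vanishes: no point (x, y) can satisfy f = f_x = f_y = 0. In particular no (x, y) ∈ {−4, ..., 4}² is singular; the curve is smooth.


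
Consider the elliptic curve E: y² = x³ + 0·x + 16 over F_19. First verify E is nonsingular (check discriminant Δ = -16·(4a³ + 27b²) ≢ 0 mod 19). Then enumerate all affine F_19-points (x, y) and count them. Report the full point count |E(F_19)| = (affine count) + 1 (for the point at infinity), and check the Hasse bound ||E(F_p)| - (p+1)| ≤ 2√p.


Affine points = {(0, 4), (0, 15), (1, 6), (1, 13), (2, 9), (2, 10), (3, 9), (3, 10), (4, 2), (4, 17), (6, 2), (6, 17), (7, 6), (7, 13), (9, 2), (9, 17), (10, 3), (10, 16), (11, 6), (11, 13), (13, 3), (13, 16), (14, 9), (14, 10), (15, 3), (15, 16)}; affine count = 26; |E(F_19)| = 27.

Discriminant check: Δ ∝ 4a³ + 27b² = 4·0³ + 27·16² = 4·0 + 27·256 ≡ 15 (mod 19). Nonzero ⇒ E is nonsingular.
For each x ∈ F_19, compute rhs = x³ + 0·x + 16 mod 19, then count y ∈ F_19 with y² ≡ rhs.
  x = 0: rhs = 16, matching y values: 4, 15 (2 points).
  x = 1: rhs = 17, matching y values: 6, 13 (2 points).
  x = 2: rhs = 5, matching y values: 9, 10 (2 points).
  x = 3: rhs = 5, matching y values: 9, 10 (2 points).
  x = 4: rhs = 4, matching y values: 2, 17 (2 points).
  x = 5: rhs = 8, matching y values: none (0 points).
  x = 6: rhs = 4, matching y values: 2, 17 (2 points).
  x = 7: rhs = 17, matching y values: 6, 13 (2 points).
  x = 8: rhs = 15, matching y values: none (0 points).
  x = 9: rhs = 4, matching y values: 2, 17 (2 points).
  x = 10: rhs = 9, matching y values: 3, 16 (2 points).
  x = 11: rhs = 17, matching y values: 6, 13 (2 points).
  x = 12: rhs = 15, matching y values: none (0 points).
  x = 13: rhs = 9, matching y values: 3, 16 (2 points).
  x = 14: rhs = 5, matching y values: 9, 10 (2 points).
  x = 15: rhs = 9, matching y values: 3, 16 (2 points).
  x = 16: rhs = 8, matching y values: none (0 points).
  x = 17: rhs = 8, matching y values: none (0 points).
  x = 18: rhs = 15, matching y values: none (0 points).
Total affine count: 26.
Full point count |E(F_19)| = 26 + 1 = 27.
Hasse bound: |27 − (19+1)| = |7| = 7 ≤ 2√19 ≈ 8.7178 ✓.


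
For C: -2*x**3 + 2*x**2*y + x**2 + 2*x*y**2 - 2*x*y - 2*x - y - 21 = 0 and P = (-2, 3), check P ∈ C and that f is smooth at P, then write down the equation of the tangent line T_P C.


Tangent line at P: -42*x - 13*y - 45 = 0.

Step 1: f(-2, 3) = 0, so P lies on C.
Step 2: partial derivatives
  f_x(x, y) = -6*x**2 + 4*x*y + 2*x + 2*y**2 - 2*y - 2, f_y(x, y) = 2*x**2 + 4*x*y - 2*x - 1.
  f_x(P) = -42, f_y(P) = -13 (gradient nonzero, so P is smooth).
Step 3: tangent line at P: -42·(x − -2) + -13·(y − 3) = 0.
Expanding: -42*x - 13*y - 45 = 0.


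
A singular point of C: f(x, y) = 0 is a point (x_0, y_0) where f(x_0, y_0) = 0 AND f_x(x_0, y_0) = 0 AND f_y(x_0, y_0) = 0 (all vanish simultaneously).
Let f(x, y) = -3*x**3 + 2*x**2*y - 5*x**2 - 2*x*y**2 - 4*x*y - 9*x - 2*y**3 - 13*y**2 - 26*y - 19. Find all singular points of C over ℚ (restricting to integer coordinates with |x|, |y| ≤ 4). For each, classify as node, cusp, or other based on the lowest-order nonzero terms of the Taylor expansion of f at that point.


Singular points: {(-1, -2)}; classification: cusp.

Compute partial derivatives:
  f_x = -9*x**2 + 4*x*y - 10*x - 2*y**2 - 4*y - 9.
  f_y = 2*x**2 - 4*x*y - 4*x - 6*y**2 - 26*y - 26.
Scan x_0 ∈ {−4, ..., 4}. For each x_0, f_y(x_0, y) is a polynomial in y; find its integer roots y ∈ {−4, ..., 4}, then test f_x and f at those candidates.
  x = -4: f_y(-4, y) = -6*y**2 - 10*y + 22; no integer root y with |y| ≤ 4.
  x = -3: f_y(-3, y) = -6*y**2 - 14*y + 4; no integer root y with |y| ≤ 4.
  x = -2: f_y(-2, y) = -6*y**2 - 18*y - 10; no integer root y with |y| ≤ 4.
  x = -1: f_y(-1, y) = -6*y**2 - 22*y - 20; vanishes at y ∈ {-2}. (-1, -2): f_x = 0, f = 0 — SINGULAR.
  x = 0: f_y(0, y) = -6*y**2 - 26*y - 26; no integer root y with |y| ≤ 4.
  x = 1: f_y(1, y) = -6*y**2 - 30*y - 28; no integer root y with |y| ≤ 4.
  x = 2: f_y(2, y) = -6*y**2 - 34*y - 26; no integer root y with |y| ≤ 4.
  x = 3: f_y(3, y) = -6*y**2 - 38*y - 20; no integer root y with |y| ≤ 4.
  x = 4: f_y(4, y) = -6*y**2 - 42*y - 10; no integer root y with |y| ≤ 4.
Only singular point on the grid: (-1, -2).
Classify: substitute x = -1 + u, y = -2 + v and expand: f = -3*u**3 + 2*u**2*v - 2*u*v**2 - 2*v**3 + v**2.
No constant or linear terms (consistent with a singular point). Quadratic part: v**2. Cubic part: -3*u**3 + 2*u**2*v - 2*u*v**2 - 2*v**3.
The quadratic part v**2 is a perfect square, so there is a single (double) tangent line v = 0, i.e. y = -2. Restricting the cubic part to that line (v = 0) leaves -3*u**3 ≠ 0, so f is not divisible by v and the branch is v² ≈ 3*u**3 to lowest order — this is a cusp.
Classification: cusp.


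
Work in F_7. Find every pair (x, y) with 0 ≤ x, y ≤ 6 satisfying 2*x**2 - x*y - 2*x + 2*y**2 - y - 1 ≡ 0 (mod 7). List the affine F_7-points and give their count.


Affine F_7-points: {(0, 1), (0, 3), (4, 2), (4, 4), (5, 1), (5, 2), (6, 3), (6, 4)}; count = 8.

For each of the 49 pairs (x, y) ∈ F_7², evaluate f(x, y) mod 7. Record the zeros.
  x = 0: [0↦6, 1↦0, 2↦5, 3↦0, 4↦6, 5↦2, 6↦2]  zeros at y ∈ {1, 3}
  x = 1: [0↦6, 1↦6, 2↦3, 3↦4, 4↦2, 5↦4, 6↦3]  zeros at y ∈ ∅
  x = 2: [0↦3, 1↦2, 2↦5, 3↦5, 4↦2, 5↦3, 6↦1]  zeros at y ∈ ∅
  x = 3: [0↦4, 1↦2, 2↦4, 3↦3, 4↦6, 5↦6, 6↦3]  zeros at y ∈ ∅
  x = 4: [0↦2, 1↦6, 2↦0, 3↦5, 4↦0, 5↦6, 6↦2]  zeros at y ∈ {2, 4}
  x = 5: [0↦4, 1↦0, 2↦0, 3↦4, 4↦5, 5↦3, 6↦5]  zeros at y ∈ {1, 2}
  x = 6: [0↦3, 1↦5, 2↦4, 3↦0, 4↦0, 5↦4, 6↦5]  zeros at y ∈ {3, 4}
Collecting zeros: affine points = {(0, 1), (0, 3), (4, 2), (4, 4), (5, 1), (5, 2), (6, 3), (6, 4)}.
Total count |C(F_7)_aff| = 8.


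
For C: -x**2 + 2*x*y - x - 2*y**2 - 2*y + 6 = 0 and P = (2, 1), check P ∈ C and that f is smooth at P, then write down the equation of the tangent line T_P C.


Tangent line at P: -3*x - 2*y + 8 = 0.

Step 1: f(2, 1) = 0, so P lies on C.
Step 2: partial derivatives
  f_x(x, y) = -2*x + 2*y - 1, f_y(x, y) = 2*x - 4*y - 2.
  f_x(P) = -3, f_y(P) = -2 (gradient nonzero, so P is smooth).
Step 3: tangent line at P: -3·(x − 2) + -2·(y − 1) = 0.
Expanding: -3*x - 2*y + 8 = 0.


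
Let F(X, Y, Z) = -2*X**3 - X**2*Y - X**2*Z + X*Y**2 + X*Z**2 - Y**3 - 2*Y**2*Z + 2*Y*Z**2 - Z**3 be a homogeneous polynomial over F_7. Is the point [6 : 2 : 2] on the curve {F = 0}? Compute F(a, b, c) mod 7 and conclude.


F(6,2,2) ≡ 2 (mod 7); P is NOT on the curve.

Evaluate F(6, 2, 2) term-by-term (mod 7).
  -2*X**3 ↦ -2·216·1·1 = -432
  -X**2*Y ↦ -1·36·2·1 = -72
  -X**2*Z ↦ -1·36·1·2 = -72
  X*Y**2 ↦ 1·6·4·1 = 24
  X*Z**2 ↦ 1·6·1·4 = 24
  -Y**3 ↦ -1·1·8·1 = -8
  -2*Y**2*Z ↦ -2·1·4·2 = -16
  2*Y*Z**2 ↦ 2·1·2·4 = 16
  -Z**3 ↦ -1·1·1·8 = -8
Sum: F(6, 2, 2) = (-432) + (-72) + (-72) + (24) + (24) + (-8) + (-16) + (16) + (-8) = -544.
Reducing mod 7: -544 ≡ 2 (mod 7).
Since F(a, b, c) ≡ 2 ≠ 0 (mod 7), P does NOT lie on the curve.


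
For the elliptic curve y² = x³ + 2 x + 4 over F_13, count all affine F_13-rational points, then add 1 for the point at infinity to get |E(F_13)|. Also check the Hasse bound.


Affine points = {(0, 2), (0, 11), (2, 4), (2, 9), (5, 3), (5, 10), (7, 6), (7, 7), (8, 5), (8, 8), (9, 6), (9, 7), (10, 6), (10, 7), (12, 1), (12, 12)}; affine count = 16; |E(F_13)| = 17.

Discriminant check: Δ ∝ 4a³ + 27b² = 4·2³ + 27·4² = 4·8 + 27·16 ≡ 9 (mod 13). Nonzero ⇒ E is nonsingular.
For each x ∈ F_13, compute rhs = x³ + 2·x + 4 mod 13, then count y ∈ F_13 with y² ≡ rhs.
  x = 0: rhs = 4, matching y values: 2, 11 (2 points).
  x = 1: rhs = 7, matching y values: none (0 points).
  x = 2: rhs = 3, matching y values: 4, 9 (2 points).
  x = 3: rhs = 11, matching y values: none (0 points).
  x = 4: rhs = 11, matching y values: none (0 points).
  x = 5: rhs = 9, matching y values: 3, 10 (2 points).
  x = 6: rhs = 11, matching y values: none (0 points).
  x = 7: rhs = 10, matching y values: 6, 7 (2 points).
  x = 8: rhs = 12, matching y values: 5, 8 (2 points).
  x = 9: rhs = 10, matching y values: 6, 7 (2 points).
  x = 10: rhs = 10, matching y values: 6, 7 (2 points).
  x = 11: rhs = 5, matching y values: none (0 points).
  x = 12: rhs = 1, matching y values: 1, 12 (2 points).
Total affine count: 16.
Full point count |E(F_13)| = 16 + 1 = 17.
Hasse bound: |17 − (13+1)| = |3| = 3 ≤ 2√13 ≈ 7.2111 ✓.


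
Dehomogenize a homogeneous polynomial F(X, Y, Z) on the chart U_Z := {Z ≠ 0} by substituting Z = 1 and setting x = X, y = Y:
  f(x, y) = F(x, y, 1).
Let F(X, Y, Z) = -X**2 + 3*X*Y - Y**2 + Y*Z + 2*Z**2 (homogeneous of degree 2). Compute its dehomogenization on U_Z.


f(x, y) = -x**2 + 3*x*y - y**2 + y + 2

On U_Z we set Z = 1. Each monomial c·X^i·Y^j·Z^k in F becomes c·x^i·y^j·1^k = c·x^i·y^j.
Substituting Z = 1: F(X, Y, 1) = -x**2 + 3*x*y - y**2 + y + 2.
Note: deg(f) ≤ deg(F) = 2; strict inequality happens when F is divisible by Z (lost terms).


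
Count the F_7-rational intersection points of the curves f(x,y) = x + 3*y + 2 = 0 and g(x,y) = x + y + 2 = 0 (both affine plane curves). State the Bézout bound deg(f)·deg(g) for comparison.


Common zeros: {(5, 0)}; count = 1; Bézout bound = 1.

deg(f) = 1, deg(g) = 1, so Bézout bound = 1.
Scan x ∈ F_7. For each x, list the y ∈ F_7 with f(x, y) ≡ 0 and those with g(x, y) ≡ 0 (mod 7); the common zeros in that column are the intersection.
  x = 0: f ≡ 0 at y ∈ {4}; g ≡ 0 at y ∈ {5}; common: ∅.
  x = 1: f ≡ 0 at y ∈ {6}; g ≡ 0 at y ∈ {4}; common: ∅.
  x = 2: f ≡ 0 at y ∈ {1}; g ≡ 0 at y ∈ {3}; common: ∅.
  x = 3: f ≡ 0 at y ∈ {3}; g ≡ 0 at y ∈ {2}; common: ∅.
  x = 4: f ≡ 0 at y ∈ {5}; g ≡ 0 at y ∈ {1}; common: ∅.
  x = 5: f ≡ 0 at y ∈ {0}; g ≡ 0 at y ∈ {0}; common: {0}.
  x = 6: f ≡ 0 at y ∈ {2}; g ≡ 0 at y ∈ {6}; common: ∅.
Collecting: common zeros = {(5, 0)}, so the count is 1.
Comparison with the Bézout bound: 1 ≤ 1 = deg(f)·deg(g), as expected for curves with no common component (the bound is attained).


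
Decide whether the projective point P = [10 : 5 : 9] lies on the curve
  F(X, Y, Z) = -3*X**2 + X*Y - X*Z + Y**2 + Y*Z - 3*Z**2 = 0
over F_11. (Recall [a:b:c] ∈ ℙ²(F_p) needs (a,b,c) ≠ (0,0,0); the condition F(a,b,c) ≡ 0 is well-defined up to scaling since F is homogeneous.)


F(10,5,9) ≡ 4 (mod 11); P is NOT on the curve.

Evaluate F(10, 5, 9) term-by-term (mod 11).
  -3*X**2 ↦ -3·100·1·1 = -300
  X*Y ↦ 1·10·5·1 = 50
  -X*Z ↦ -1·10·1·9 = -90
  Y**2 ↦ 1·1·25·1 = 25
  Y*Z ↦ 1·1·5·9 = 45
  -3*Z**2 ↦ -3·1·1·81 = -243
Sum: F(10, 5, 9) = (-300) + (50) + (-90) + (25) + (45) + (-243) = -513.
Reducing mod 11: -513 ≡ 4 (mod 11).
Since F(a, b, c) ≡ 4 ≠ 0 (mod 11), P does NOT lie on the curve.


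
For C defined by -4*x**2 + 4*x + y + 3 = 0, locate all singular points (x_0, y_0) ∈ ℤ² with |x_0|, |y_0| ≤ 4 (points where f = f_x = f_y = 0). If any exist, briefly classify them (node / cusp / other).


No singular points in the scanned grid; C is smooth there.

Compute partial derivatives:
  f_x = 4 - 8*x.
  f_y = 1.
f_y = 1 is a nonzero constant, so f_y never vanishes: no point (x, y) can satisfy f = f_x = f_y = 0. In particular no (x, y) ∈ {−4, ..., 4}² is singular; the curve is smooth.


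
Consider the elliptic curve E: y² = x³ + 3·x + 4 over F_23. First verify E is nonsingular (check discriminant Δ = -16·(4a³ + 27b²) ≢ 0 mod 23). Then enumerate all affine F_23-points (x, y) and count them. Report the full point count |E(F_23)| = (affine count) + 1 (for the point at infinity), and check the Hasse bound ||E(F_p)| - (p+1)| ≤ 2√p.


Affine points = {(0, 2), (0, 21), (1, 10), (1, 13), (2, 8), (2, 15), (5, 11), (5, 12), (6, 10), (6, 13), (7, 0), (9, 1), (9, 22), (13, 3), (13, 20), (16, 10), (16, 13), (17, 0), (18, 5), (18, 18), (21, 6), (21, 17), (22, 0)}; affine count = 23; |E(F_23)| = 24.

Discriminant check: Δ ∝ 4a³ + 27b² = 4·3³ + 27·4² = 4·27 + 27·16 ≡ 11 (mod 23). Nonzero ⇒ E is nonsingular.
For each x ∈ F_23, compute rhs = x³ + 3·x + 4 mod 23, then count y ∈ F_23 with y² ≡ rhs.
  x = 0: rhs = 4, matching y values: 2, 21 (2 points).
  x = 1: rhs = 8, matching y values: 10, 13 (2 points).
  x = 2: rhs = 18, matching y values: 8, 15 (2 points).
  x = 3: rhs = 17, matching y values: none (0 points).
  x = 4: rhs = 11, matching y values: none (0 points).
  x = 5: rhs = 6, matching y values: 11, 12 (2 points).
  x = 6: rhs = 8, matching y values: 10, 13 (2 points).
  x = 7: rhs = 0, matching y values: 0 (1 points).
  x = 8: rhs = 11, matching y values: none (0 points).
  x = 9: rhs = 1, matching y values: 1, 22 (2 points).
  x = 10: rhs = 22, matching y values: none (0 points).
  x = 11: rhs = 11, matching y values: none (0 points).
  x = 12: rhs = 20, matching y values: none (0 points).
  x = 13: rhs = 9, matching y values: 3, 20 (2 points).
  x = 14: rhs = 7, matching y values: none (0 points).
  x = 15: rhs = 20, matching y values: none (0 points).
  x = 16: rhs = 8, matching y values: 10, 13 (2 points).
  x = 17: rhs = 0, matching y values: 0 (1 points).
  x = 18: rhs = 2, matching y values: 5, 18 (2 points).
  x = 19: rhs = 20, matching y values: none (0 points).
  x = 20: rhs = 14, matching y values: none (0 points).
  x = 21: rhs = 13, matching y values: 6, 17 (2 points).
  x = 22: rhs = 0, matching y values: 0 (1 points).
Total affine count: 23.
Full point count |E(F_23)| = 23 + 1 = 24.
Hasse bound: |24 − (23+1)| = |0| = 0 ≤ 2√23 ≈ 9.5917 ✓.


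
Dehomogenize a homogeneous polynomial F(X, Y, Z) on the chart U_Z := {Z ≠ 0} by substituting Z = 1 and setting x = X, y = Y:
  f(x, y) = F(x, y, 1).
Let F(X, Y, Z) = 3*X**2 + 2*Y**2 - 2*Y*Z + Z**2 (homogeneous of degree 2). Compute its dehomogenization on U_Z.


f(x, y) = 3*x**2 + 2*y**2 - 2*y + 1

On U_Z we set Z = 1. Each monomial c·X^i·Y^j·Z^k in F becomes c·x^i·y^j·1^k = c·x^i·y^j.
Substituting Z = 1: F(X, Y, 1) = 3*x**2 + 2*y**2 - 2*y + 1.
Note: deg(f) ≤ deg(F) = 2; strict inequality happens when F is divisible by Z (lost terms).


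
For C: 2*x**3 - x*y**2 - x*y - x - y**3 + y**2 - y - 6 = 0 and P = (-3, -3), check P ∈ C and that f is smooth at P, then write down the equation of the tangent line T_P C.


Tangent line at P: 47*x - 49*y - 6 = 0.

Step 1: f(-3, -3) = 0, so P lies on C.
Step 2: partial derivatives
  f_x(x, y) = 6*x**2 - y**2 - y - 1, f_y(x, y) = -2*x*y - x - 3*y**2 + 2*y - 1.
  f_x(P) = 47, f_y(P) = -49 (gradient nonzero, so P is smooth).
Step 3: tangent line at P: 47·(x − -3) + -49·(y − -3) = 0.
Expanding: 47*x - 49*y - 6 = 0.


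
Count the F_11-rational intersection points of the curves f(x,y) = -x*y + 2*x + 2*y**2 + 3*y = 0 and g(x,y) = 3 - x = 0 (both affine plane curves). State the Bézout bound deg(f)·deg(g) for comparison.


Common zeros: ∅; count = 0; Bézout bound = 2.

deg(f) = 2, deg(g) = 1, so Bézout bound = 2.
Scan x ∈ F_11. For each x, list the y ∈ F_11 with f(x, y) ≡ 0 and those with g(x, y) ≡ 0 (mod 11); the common zeros in that column are the intersection.
  x = 0: f ≡ 0 at y ∈ {0, 4}; g ≡ 0 at y ∈ ∅; common: ∅.
  x = 1: f ≡ 0 at y ∈ ∅; g ≡ 0 at y ∈ ∅; common: ∅.
  x = 2: f ≡ 0 at y ∈ ∅; g ≡ 0 at y ∈ ∅; common: ∅.
  x = 3: f ≡ 0 at y ∈ ∅; g ≡ 0 at y ∈ {0, 1, 2, 3, 4, 5, 6, 7, 8, 9, 10}; common: ∅.
  x = 4: f ≡ 0 at y ∈ {7, 10}; g ≡ 0 at y ∈ ∅; common: ∅.
  x = 5: f ≡ 0 at y ∈ {3, 9}; g ≡ 0 at y ∈ ∅; common: ∅.
  x = 6: f ≡ 0 at y ∈ {1, 6}; g ≡ 0 at y ∈ ∅; common: ∅.
  x = 7: f ≡ 0 at y ∈ {5, 8}; g ≡ 0 at y ∈ ∅; common: ∅.
  x = 8: f ≡ 0 at y ∈ ∅; g ≡ 0 at y ∈ ∅; common: ∅.
  x = 9: f ≡ 0 at y ∈ ∅; g ≡ 0 at y ∈ ∅; common: ∅.
  x = 10: f ≡ 0 at y ∈ ∅; g ≡ 0 at y ∈ ∅; common: ∅.
Collecting: common zeros = ∅, so the count is 0.
Comparison with the Bézout bound: 0 ≤ 2 = deg(f)·deg(g), as expected for curves with no common component (the affine F_11-count falls short of the bound because intersections may lie at infinity, over extension fields, or carry multiplicity).


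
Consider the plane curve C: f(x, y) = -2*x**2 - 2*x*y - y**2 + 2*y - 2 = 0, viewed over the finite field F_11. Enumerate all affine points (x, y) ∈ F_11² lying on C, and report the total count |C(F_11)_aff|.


Affine F_11-points: {(10, 2)}; count = 1.

For each of the 121 pairs (x, y) ∈ F_11², evaluate f(x, y) mod 11. Record the zeros.
  x = 0: [0↦9, 1↦10, 2↦9, 3↦6, 4↦1, 5↦5, 6↦7, 7↦7, 8↦5, 9↦1, 10↦6]  zeros at y ∈ ∅
  x = 1: [0↦7, 1↦6, 2↦3, 3↦9, 4↦2, 5↦4, 6↦4, 7↦2, 8↦9, 9↦3, 10↦6]  zeros at y ∈ ∅
  x = 2: [0↦1, 1↦9, 2↦4, 3↦8, 4↦10, 5↦10, 6↦8, 7↦4, 8↦9, 9↦1, 10↦2]  zeros at y ∈ ∅
  x = 3: [0↦2, 1↦8, 2↦1, 3↦3, 4↦3, 5↦1, 6↦8, 7↦2, 8↦5, 9↦6, 10↦5]  zeros at y ∈ ∅
  x = 4: [0↦10, 1↦3, 2↦5, 3↦5, 4↦3, 5↦10, 6↦4, 7↦7, 8↦8, 9↦7, 10↦4]  zeros at y ∈ ∅
  x = 5: [0↦3, 1↦5, 2↦5, 3↦3, 4↦10, 5↦4, 6↦7, 7↦8, 8↦7, 9↦4, 10↦10]  zeros at y ∈ ∅
  x = 6: [0↦3, 1↦3, 2↦1, 3↦8, 4↦2, 5↦5, 6↦6, 7↦5, 8↦2, 9↦8, 10↦1]  zeros at y ∈ ∅
  x = 7: [0↦10, 1↦8, 2↦4, 3↦9, 4↦1, 5↦2, 6↦1, 7↦9, 8↦4, 9↦8, 10↦10]  zeros at y ∈ ∅
  x = 8: [0↦2, 1↦9, 2↦3, 3↦6, 4↦7, 5↦6, 6↦3, 7↦9, 8↦2, 9↦4, 10↦4]  zeros at y ∈ ∅
  x = 9: [0↦1, 1↦6, 2↦9, 3↦10, 4↦9, 5↦6, 6↦1, 7↦5, 8↦7, 9↦7, 10↦5]  zeros at y ∈ ∅
  x = 10: [0↦7, 1↦10, 2↦0, 3↦10, 4↦7, 5↦2, 6↦6, 7↦8, 8↦8, 9↦6, 10↦2]  zeros at y ∈ {2}
Collecting zeros: affine points = {(10, 2)}.
Total count |C(F_11)_aff| = 1.


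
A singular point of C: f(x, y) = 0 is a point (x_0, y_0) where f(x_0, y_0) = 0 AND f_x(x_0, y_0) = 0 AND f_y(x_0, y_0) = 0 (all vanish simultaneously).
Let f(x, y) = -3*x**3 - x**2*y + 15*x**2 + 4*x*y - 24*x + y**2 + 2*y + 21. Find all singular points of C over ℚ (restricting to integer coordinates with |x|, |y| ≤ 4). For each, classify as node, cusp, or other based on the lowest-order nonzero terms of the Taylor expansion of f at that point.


Singular points: {(2, -3)}; classification: cusp.

Compute partial derivatives:
  f_x = -9*x**2 - 2*x*y + 30*x + 4*y - 24.
  f_y = -x**2 + 4*x + 2*y + 2.
Scan x_0 ∈ {−4, ..., 4}. For each x_0, f_y(x_0, y) is a polynomial in y; find its integer roots y ∈ {−4, ..., 4}, then test f_x and f at those candidates.
  x = -4: f_y(-4, y) = 2*y - 30; no integer root y with |y| ≤ 4.
  x = -3: f_y(-3, y) = 2*y - 19; no integer root y with |y| ≤ 4.
  x = -2: f_y(-2, y) = 2*y - 10; no integer root y with |y| ≤ 4.
  x = -1: f_y(-1, y) = 2*y - 3; no integer root y with |y| ≤ 4.
  x = 0: f_y(0, y) = 2*y + 2; vanishes at y ∈ {-1}. (0, -1): f_x = -28 ≠ 0.
  x = 1: f_y(1, y) = 2*y + 5; no integer root y with |y| ≤ 4.
  x = 2: f_y(2, y) = 2*y + 6; vanishes at y ∈ {-3}. (2, -3): f_x = 0, f = 0 — SINGULAR.
  x = 3: f_y(3, y) = 2*y + 5; no integer root y with |y| ≤ 4.
  x = 4: f_y(4, y) = 2*y + 2; vanishes at y ∈ {-1}. (4, -1): f_x = -44 ≠ 0.
Only singular point on the grid: (2, -3).
Classify: substitute x = 2 + u, y = -3 + v and expand: f = -3*u**3 - u**2*v + v**2.
No constant or linear terms (consistent with a singular point). Quadratic part: v**2. Cubic part: -3*u**3 - u**2*v.
The quadratic part v**2 is a perfect square, so there is a single (double) tangent line v = 0, i.e. y = -3. Restricting the cubic part to that line (v = 0) leaves -3*u**3 ≠ 0, so f is not divisible by v and the branch is v² ≈ 3*u**3 to lowest order — this is a cusp.
Classification: cusp.


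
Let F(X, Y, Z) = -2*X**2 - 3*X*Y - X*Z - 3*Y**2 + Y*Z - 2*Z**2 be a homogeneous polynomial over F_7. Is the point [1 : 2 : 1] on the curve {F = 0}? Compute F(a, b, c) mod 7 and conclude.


F(1,2,1) ≡ 0 (mod 7); P is on the curve.

Evaluate F(1, 2, 1) term-by-term (mod 7).
  -2*X**2 ↦ -2·1·1·1 = -2
  -3*X*Y ↦ -3·1·2·1 = -6
  -X*Z ↦ -1·1·1·1 = -1
  -3*Y**2 ↦ -3·1·4·1 = -12
  Y*Z ↦ 1·1·2·1 = 2
  -2*Z**2 ↦ -2·1·1·1 = -2
Sum: F(1, 2, 1) = (-2) + (-6) + (-1) + (-12) + (2) + (-2) = -21.
Reducing mod 7: -21 ≡ 0 (mod 7).
Since F(a, b, c) ≡ 0 (mod 7), P lies on the curve.


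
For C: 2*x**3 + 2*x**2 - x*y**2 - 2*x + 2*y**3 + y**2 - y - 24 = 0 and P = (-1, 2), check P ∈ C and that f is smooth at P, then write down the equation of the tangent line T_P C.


Tangent line at P: -4*x + 31*y - 66 = 0.

Step 1: f(-1, 2) = 0, so P lies on C.
Step 2: partial derivatives
  f_x(x, y) = 6*x**2 + 4*x - y**2 - 2, f_y(x, y) = -2*x*y + 6*y**2 + 2*y - 1.
  f_x(P) = -4, f_y(P) = 31 (gradient nonzero, so P is smooth).
Step 3: tangent line at P: -4·(x − -1) + 31·(y − 2) = 0.
Expanding: -4*x + 31*y - 66 = 0.


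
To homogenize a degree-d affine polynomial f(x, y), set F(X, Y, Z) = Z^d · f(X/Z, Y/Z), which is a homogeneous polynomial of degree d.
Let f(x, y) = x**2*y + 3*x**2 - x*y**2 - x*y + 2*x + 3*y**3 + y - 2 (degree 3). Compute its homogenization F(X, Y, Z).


F(X, Y, Z) = X**2*Y + 3*X**2*Z - X*Y**2 - X*Y*Z + 2*X*Z**2 + 3*Y**3 + Y*Z**2 - 2*Z**3

deg(f) = 3.
Substitute x = X/Z, y = Y/Z into f, then multiply by Z^3.
  monomial 1·x^2·y^1 ↦ 1·X^2·Y^1·Z^0.
  monomial 3·x^2·y^0 ↦ 3·X^2·Y^0·Z^1.
  monomial -1·x^1·y^2 ↦ -1·X^1·Y^2·Z^0.
  monomial -1·x^1·y^1 ↦ -1·X^1·Y^1·Z^1.
  monomial 2·x^1·y^0 ↦ 2·X^1·Y^0·Z^2.
  monomial 3·x^0·y^3 ↦ 3·X^0·Y^3·Z^0.
  monomial 1·x^0·y^1 ↦ 1·X^0·Y^1·Z^2.
  monomial -2·x^0·y^0 ↦ -2·X^0·Y^0·Z^3.
Collecting: F(X, Y, Z) = X**2*Y + 3*X**2*Z - X*Y**2 - X*Y*Z + 2*X*Z**2 + 3*Y**3 + Y*Z**2 - 2*Z**3.


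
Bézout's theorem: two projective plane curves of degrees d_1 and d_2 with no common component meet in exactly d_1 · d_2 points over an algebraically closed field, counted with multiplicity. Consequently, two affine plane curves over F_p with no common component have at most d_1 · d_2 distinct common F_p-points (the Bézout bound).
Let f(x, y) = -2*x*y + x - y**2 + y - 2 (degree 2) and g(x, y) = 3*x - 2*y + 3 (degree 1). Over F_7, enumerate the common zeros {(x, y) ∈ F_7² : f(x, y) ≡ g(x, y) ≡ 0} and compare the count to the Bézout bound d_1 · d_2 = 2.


Common zeros: {(4, 4)}; count = 1; Bézout bound = 2.

deg(f) = 2, deg(g) = 1, so Bézout bound = 2.
Scan x ∈ F_7. For each x, list the y ∈ F_7 with f(x, y) ≡ 0 and those with g(x, y) ≡ 0 (mod 7); the common zeros in that column are the intersection.
  x = 0: f ≡ 0 at y ∈ {4}; g ≡ 0 at y ∈ {5}; common: ∅.
  x = 1: f ≡ 0 at y ∈ {2, 4}; g ≡ 0 at y ∈ {3}; common: ∅.
  x = 2: f ≡ 0 at y ∈ {0, 4}; g ≡ 0 at y ∈ {1}; common: ∅.
  x = 3: f ≡ 0 at y ∈ {4, 5}; g ≡ 0 at y ∈ {6}; common: ∅.
  x = 4: f ≡ 0 at y ∈ {3, 4}; g ≡ 0 at y ∈ {4}; common: {4}.
  x = 5: f ≡ 0 at y ∈ {1, 4}; g ≡ 0 at y ∈ {2}; common: ∅.
  x = 6: f ≡ 0 at y ∈ {4, 6}; g ≡ 0 at y ∈ {0}; common: ∅.
Collecting: common zeros = {(4, 4)}, so the count is 1.
Comparison with the Bézout bound: 1 ≤ 2 = deg(f)·deg(g), as expected for curves with no common component (the affine F_7-count falls short of the bound because intersections may lie at infinity, over extension fields, or carry multiplicity).


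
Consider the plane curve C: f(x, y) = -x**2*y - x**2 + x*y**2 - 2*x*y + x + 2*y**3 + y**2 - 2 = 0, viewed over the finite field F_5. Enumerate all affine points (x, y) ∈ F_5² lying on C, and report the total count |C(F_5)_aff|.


Affine F_5-points: {(2, 4)}; count = 1.

For each of the 25 pairs (x, y) ∈ F_5², evaluate f(x, y) mod 5. Record the zeros.
  x = 0: [0↦3, 1↦1, 2↦3, 3↦1, 4↦2]  zeros at y ∈ ∅
  x = 1: [0↦3, 1↦4, 2↦1, 3↦1, 4↦1]  zeros at y ∈ ∅
  x = 2: [0↦1, 1↦3, 2↦3, 3↦3, 4↦0]  zeros at y ∈ {4}
  x = 3: [0↦2, 1↦3, 2↦4, 3↦2, 4↦4]  zeros at y ∈ ∅
  x = 4: [0↦1, 1↦4, 2↦4, 3↦3, 4↦3]  zeros at y ∈ ∅
Collecting zeros: affine points = {(2, 4)}.
Total count |C(F_5)_aff| = 1.


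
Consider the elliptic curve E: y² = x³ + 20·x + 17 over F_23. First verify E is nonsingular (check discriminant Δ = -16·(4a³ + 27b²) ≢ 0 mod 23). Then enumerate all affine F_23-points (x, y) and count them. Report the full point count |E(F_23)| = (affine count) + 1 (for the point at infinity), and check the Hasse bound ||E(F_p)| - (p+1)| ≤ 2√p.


Affine points = {(3, 9), (3, 14), (4, 0), (5, 9), (5, 14), (6, 10), (6, 13), (9, 11), (9, 12), (11, 2), (11, 21), (13, 6), (13, 17), (15, 9), (15, 14), (17, 7), (17, 16)}; affine count = 17; |E(F_23)| = 18.

Discriminant check: Δ ∝ 4a³ + 27b² = 4·20³ + 27·17² = 4·8000 + 27·289 ≡ 13 (mod 23). Nonzero ⇒ E is nonsingular.
For each x ∈ F_23, compute rhs = x³ + 20·x + 17 mod 23, then count y ∈ F_23 with y² ≡ rhs.
  x = 0: rhs = 17, matching y values: none (0 points).
  x = 1: rhs = 15, matching y values: none (0 points).
  x = 2: rhs = 19, matching y values: none (0 points).
  x = 3: rhs = 12, matching y values: 9, 14 (2 points).
  x = 4: rhs = 0, matching y values: 0 (1 points).
  x = 5: rhs = 12, matching y values: 9, 14 (2 points).
  x = 6: rhs = 8, matching y values: 10, 13 (2 points).
  x = 7: rhs = 17, matching y values: none (0 points).
  x = 8: rhs = 22, matching y values: none (0 points).
  x = 9: rhs = 6, matching y values: 11, 12 (2 points).
  x = 10: rhs = 21, matching y values: none (0 points).
  x = 11: rhs = 4, matching y values: 2, 21 (2 points).
  x = 12: rhs = 7, matching y values: none (0 points).
  x = 13: rhs = 13, matching y values: 6, 17 (2 points).
  x = 14: rhs = 5, matching y values: none (0 points).
  x = 15: rhs = 12, matching y values: 9, 14 (2 points).
  x = 16: rhs = 17, matching y values: none (0 points).
  x = 17: rhs = 3, matching y values: 7, 16 (2 points).
  x = 18: rhs = 22, matching y values: none (0 points).
  x = 19: rhs = 11, matching y values: none (0 points).
  x = 20: rhs = 22, matching y values: none (0 points).
  x = 21: rhs = 15, matching y values: none (0 points).
  x = 22: rhs = 19, matching y values: none (0 points).
Total affine count: 17.
Full point count |E(F_23)| = 17 + 1 = 18.
Hasse bound: |18 − (23+1)| = |-6| = 6 ≤ 2√23 ≈ 9.5917 ✓.


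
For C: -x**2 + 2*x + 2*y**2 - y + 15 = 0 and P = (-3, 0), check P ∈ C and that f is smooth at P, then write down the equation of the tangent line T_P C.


Tangent line at P: 8*x - y + 24 = 0.

Step 1: f(-3, 0) = 0, so P lies on C.
Step 2: partial derivatives
  f_x(x, y) = 2 - 2*x, f_y(x, y) = 4*y - 1.
  f_x(P) = 8, f_y(P) = -1 (gradient nonzero, so P is smooth).
Step 3: tangent line at P: 8·(x − -3) + -1·(y − 0) = 0.
Expanding: 8*x - y + 24 = 0.


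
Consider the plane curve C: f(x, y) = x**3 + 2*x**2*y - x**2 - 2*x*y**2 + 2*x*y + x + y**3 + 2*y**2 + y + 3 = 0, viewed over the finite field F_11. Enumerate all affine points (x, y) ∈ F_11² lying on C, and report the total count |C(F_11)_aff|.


Affine F_11-points: {(0, 6), (0, 7), (1, 2), (1, 4), (1, 5), (2, 6), (2, 9), (3, 2), (4, 0), (4, 2), (4, 4), (7, 9), (9, 0), (9, 6), (9, 10), (10, 0), (10, 3), (10, 4)}; count = 18.

For each of the 121 pairs (x, y) ∈ F_11², evaluate f(x, y) mod 11. Record the zeros.
  x = 0: [0↦3, 1↦7, 2↦10, 3↦7, 4↦4, 5↦7, 6↦0, 7↦0, 8↦2, 9↦1, 10↦3]  zeros at y ∈ {6, 7}
  x = 1: [0↦4, 1↦10, 2↦0, 3↦2, 4↦0, 5↦0, 6↦8, 7↦8, 8↦6, 9↦8, 10↦9]  zeros at y ∈ {2, 4, 5}
  x = 2: [0↦9, 1↦10, 2↦2, 3↦2, 4↦5, 5↦6, 6↦0, 7↦4, 8↦2, 9↦0, 10↦4]  zeros at y ∈ {6, 9}
  x = 3: [0↦2, 1↦2, 2↦0, 3↦2, 4↦3, 5↦9, 6↦4, 7↦5, 8↦7, 9↦5, 10↦5]  zeros at y ∈ {2}
  x = 4: [0↦0, 1↦3, 2↦0, 3↦8, 4↦0, 5↦4, 6↦4, 7↦6, 8↦5, 9↦7, 10↦7]  zeros at y ∈ {0, 2, 4}
  x = 5: [0↦9, 1↦8, 2↦8, 3↦4, 4↦2, 5↦8, 6↦6, 7↦2, 8↦2, 9↦1, 10↦5]  zeros at y ∈ ∅
  x = 6: [0↦2, 1↦1, 2↦8, 3↦7, 4↦4, 5↦5, 6↦5, 7↦10, 8↦4, 9↦4, 10↦5]  zeros at y ∈ ∅
  x = 7: [0↦7, 1↦10, 2↦6, 3↦1, 4↦1, 5↦1, 6↦7, 7↦3, 8↦6, 9↦0, 10↦2]  zeros at y ∈ {9}
  x = 8: [0↦8, 1↦8, 2↦8, 3↦3, 4↦10, 5↦2, 6↦7, 7↦9, 8↦3, 9↦6, 10↦2]  zeros at y ∈ ∅
  x = 9: [0↦0, 1↦1, 2↦9, 3↦8, 4↦4, 5↦3, 6↦0, 7↦1, 8↦1, 9↦6, 10↦0]  zeros at y ∈ {0, 6, 10}
  x = 10: [0↦0, 1↦6, 2↦4, 3↦0, 4↦0, 5↦10, 6↦3, 7↦7, 8↦6, 9↦6, 10↦2]  zeros at y ∈ {0, 3, 4}
Collecting zeros: affine points = {(0, 6), (0, 7), (1, 2), (1, 4), (1, 5), (2, 6), (2, 9), (3, 2), (4, 0), (4, 2), (4, 4), (7, 9), (9, 0), (9, 6), (9, 10), (10, 0), (10, 3), (10, 4)}.
Total count |C(F_11)_aff| = 18.


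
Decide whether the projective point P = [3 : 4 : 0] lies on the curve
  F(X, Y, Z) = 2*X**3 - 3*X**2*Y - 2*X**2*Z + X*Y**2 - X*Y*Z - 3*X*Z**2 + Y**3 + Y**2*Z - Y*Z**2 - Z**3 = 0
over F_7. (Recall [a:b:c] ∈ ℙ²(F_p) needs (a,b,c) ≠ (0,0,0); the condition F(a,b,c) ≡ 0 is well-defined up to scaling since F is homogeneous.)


F(3,4,0) ≡ 2 (mod 7); P is NOT on the curve.

Evaluate F(3, 4, 0) term-by-term (mod 7).
  2*X**3 ↦ 2·27·1·1 = 54
  -3*X**2*Y ↦ -3·9·4·1 = -108
  -2*X**2*Z ↦ -2·9·1·0 = 0
  X*Y**2 ↦ 1·3·16·1 = 48
  -X*Y*Z ↦ -1·3·4·0 = 0
  -3*X*Z**2 ↦ -3·3·1·0 = 0
  Y**3 ↦ 1·1·64·1 = 64
  Y**2*Z ↦ 1·1·16·0 = 0
  -Y*Z**2 ↦ -1·1·4·0 = 0
  -Z**3 ↦ -1·1·1·0 = 0
Sum: F(3, 4, 0) = (54) + (-108) + (0) + (48) + (0) + (0) + (64) + (0) + (0) + (0) = 58.
Reducing mod 7: 58 ≡ 2 (mod 7).
Since F(a, b, c) ≡ 2 ≠ 0 (mod 7), P does NOT lie on the curve.


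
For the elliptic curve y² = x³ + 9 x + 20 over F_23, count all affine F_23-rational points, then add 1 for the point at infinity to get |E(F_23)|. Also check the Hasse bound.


Affine points = {(2, 0), (5, 11), (5, 12), (7, 9), (7, 14), (8, 11), (8, 12), (9, 5), (9, 18), (10, 11), (10, 12), (11, 1), (11, 22), (12, 4), (12, 19), (17, 7), (17, 16), (19, 9), (19, 14), (20, 9), (20, 14)}; affine count = 21; |E(F_23)| = 22.

Discriminant check: Δ ∝ 4a³ + 27b² = 4·9³ + 27·20² = 4·729 + 27·400 ≡ 8 (mod 23). Nonzero ⇒ E is nonsingular.
For each x ∈ F_23, compute rhs = x³ + 9·x + 20 mod 23, then count y ∈ F_23 with y² ≡ rhs.
  x = 0: rhs = 20, matching y values: none (0 points).
  x = 1: rhs = 7, matching y values: none (0 points).
  x = 2: rhs = 0, matching y values: 0 (1 points).
  x = 3: rhs = 5, matching y values: none (0 points).
  x = 4: rhs = 5, matching y values: none (0 points).
  x = 5: rhs = 6, matching y values: 11, 12 (2 points).
  x = 6: rhs = 14, matching y values: none (0 points).
  x = 7: rhs = 12, matching y values: 9, 14 (2 points).
  x = 8: rhs = 6, matching y values: 11, 12 (2 points).
  x = 9: rhs = 2, matching y values: 5, 18 (2 points).
  x = 10: rhs = 6, matching y values: 11, 12 (2 points).
  x = 11: rhs = 1, matching y values: 1, 22 (2 points).
  x = 12: rhs = 16, matching y values: 4, 19 (2 points).
  x = 13: rhs = 11, matching y values: none (0 points).
  x = 14: rhs = 15, matching y values: none (0 points).
  x = 15: rhs = 11, matching y values: none (0 points).
  x = 16: rhs = 5, matching y values: none (0 points).
  x = 17: rhs = 3, matching y values: 7, 16 (2 points).
  x = 18: rhs = 11, matching y values: none (0 points).
  x = 19: rhs = 12, matching y values: 9, 14 (2 points).
  x = 20: rhs = 12, matching y values: 9, 14 (2 points).
  x = 21: rhs = 17, matching y values: none (0 points).
  x = 22: rhs = 10, matching y values: none (0 points).
Total affine count: 21.
Full point count |E(F_23)| = 21 + 1 = 22.
Hasse bound: |22 − (23+1)| = |-2| = 2 ≤ 2√23 ≈ 9.5917 ✓.


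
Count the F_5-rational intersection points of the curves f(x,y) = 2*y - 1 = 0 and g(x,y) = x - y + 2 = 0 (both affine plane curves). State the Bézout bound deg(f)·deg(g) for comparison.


Common zeros: {(1, 3)}; count = 1; Bézout bound = 1.

deg(f) = 1, deg(g) = 1, so Bézout bound = 1.
Scan x ∈ F_5. For each x, list the y ∈ F_5 with f(x, y) ≡ 0 and those with g(x, y) ≡ 0 (mod 5); the common zeros in that column are the intersection.
  x = 0: f ≡ 0 at y ∈ {3}; g ≡ 0 at y ∈ {2}; common: ∅.
  x = 1: f ≡ 0 at y ∈ {3}; g ≡ 0 at y ∈ {3}; common: {3}.
  x = 2: f ≡ 0 at y ∈ {3}; g ≡ 0 at y ∈ {4}; common: ∅.
  x = 3: f ≡ 0 at y ∈ {3}; g ≡ 0 at y ∈ {0}; common: ∅.
  x = 4: f ≡ 0 at y ∈ {3}; g ≡ 0 at y ∈ {1}; common: ∅.
Collecting: common zeros = {(1, 3)}, so the count is 1.
Comparison with the Bézout bound: 1 ≤ 1 = deg(f)·deg(g), as expected for curves with no common component (the bound is attained).


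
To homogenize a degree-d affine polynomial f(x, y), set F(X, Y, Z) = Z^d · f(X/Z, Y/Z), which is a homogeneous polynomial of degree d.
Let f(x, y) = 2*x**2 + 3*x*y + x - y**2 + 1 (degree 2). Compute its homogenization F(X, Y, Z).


F(X, Y, Z) = 2*X**2 + 3*X*Y + X*Z - Y**2 + Z**2

deg(f) = 2.
Substitute x = X/Z, y = Y/Z into f, then multiply by Z^2.
  monomial 2·x^2·y^0 ↦ 2·X^2·Y^0·Z^0.
  monomial 3·x^1·y^1 ↦ 3·X^1·Y^1·Z^0.
  monomial 1·x^1·y^0 ↦ 1·X^1·Y^0·Z^1.
  monomial -1·x^0·y^2 ↦ -1·X^0·Y^2·Z^0.
  monomial 1·x^0·y^0 ↦ 1·X^0·Y^0·Z^2.
Collecting: F(X, Y, Z) = 2*X**2 + 3*X*Y + X*Z - Y**2 + Z**2.


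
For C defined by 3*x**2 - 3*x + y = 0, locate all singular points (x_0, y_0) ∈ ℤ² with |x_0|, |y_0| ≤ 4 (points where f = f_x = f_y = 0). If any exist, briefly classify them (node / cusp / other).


No singular points in the scanned grid; C is smooth there.

Compute partial derivatives:
  f_x = 6*x - 3.
  f_y = 1.
f_y = 1 is a nonzero constant, so f_y never vanishes: no point (x, y) can satisfy f = f_x = f_y = 0. In particular no (x, y) ∈ {−4, ..., 4}² is singular; the curve is smooth.


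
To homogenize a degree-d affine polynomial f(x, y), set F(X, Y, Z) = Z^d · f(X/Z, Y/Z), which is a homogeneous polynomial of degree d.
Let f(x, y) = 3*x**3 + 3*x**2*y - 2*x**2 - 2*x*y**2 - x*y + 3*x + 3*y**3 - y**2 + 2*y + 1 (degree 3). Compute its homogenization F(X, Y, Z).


F(X, Y, Z) = 3*X**3 + 3*X**2*Y - 2*X**2*Z - 2*X*Y**2 - X*Y*Z + 3*X*Z**2 + 3*Y**3 - Y**2*Z + 2*Y*Z**2 + Z**3

deg(f) = 3.
Substitute x = X/Z, y = Y/Z into f, then multiply by Z^3.
  monomial 3·x^3·y^0 ↦ 3·X^3·Y^0·Z^0.
  monomial 3·x^2·y^1 ↦ 3·X^2·Y^1·Z^0.
  monomial -2·x^2·y^0 ↦ -2·X^2·Y^0·Z^1.
  monomial -2·x^1·y^2 ↦ -2·X^1·Y^2·Z^0.
  monomial -1·x^1·y^1 ↦ -1·X^1·Y^1·Z^1.
  monomial 3·x^1·y^0 ↦ 3·X^1·Y^0·Z^2.
  monomial 3·x^0·y^3 ↦ 3·X^0·Y^3·Z^0.
  monomial -1·x^0·y^2 ↦ -1·X^0·Y^2·Z^1.
  monomial 2·x^0·y^1 ↦ 2·X^0·Y^1·Z^2.
  monomial 1·x^0·y^0 ↦ 1·X^0·Y^0·Z^3.
Collecting: F(X, Y, Z) = 3*X**3 + 3*X**2*Y - 2*X**2*Z - 2*X*Y**2 - X*Y*Z + 3*X*Z**2 + 3*Y**3 - Y**2*Z + 2*Y*Z**2 + Z**3.


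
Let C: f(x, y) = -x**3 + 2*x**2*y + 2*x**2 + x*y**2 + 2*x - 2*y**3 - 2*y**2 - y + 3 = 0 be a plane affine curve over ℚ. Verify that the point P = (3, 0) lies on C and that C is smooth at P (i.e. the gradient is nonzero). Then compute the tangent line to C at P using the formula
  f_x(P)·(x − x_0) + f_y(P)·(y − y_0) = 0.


Tangent line at P: -13*x + 17*y + 39 = 0.

Step 1: f(3, 0) = 0, so P lies on C.
Step 2: partial derivatives
  f_x(x, y) = -3*x**2 + 4*x*y + 4*x + y**2 + 2, f_y(x, y) = 2*x**2 + 2*x*y - 6*y**2 - 4*y - 1.
  f_x(P) = -13, f_y(P) = 17 (gradient nonzero, so P is smooth).
Step 3: tangent line at P: -13·(x − 3) + 17·(y − 0) = 0.
Expanding: -13*x + 17*y + 39 = 0.


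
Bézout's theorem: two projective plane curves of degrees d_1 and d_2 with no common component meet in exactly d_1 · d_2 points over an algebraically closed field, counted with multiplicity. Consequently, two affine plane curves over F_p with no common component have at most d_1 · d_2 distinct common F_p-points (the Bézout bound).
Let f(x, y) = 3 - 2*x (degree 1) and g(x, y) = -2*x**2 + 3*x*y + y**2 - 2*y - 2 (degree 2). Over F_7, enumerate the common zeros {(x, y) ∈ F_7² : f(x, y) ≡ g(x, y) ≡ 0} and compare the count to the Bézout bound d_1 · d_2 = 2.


Common zeros: ∅; count = 0; Bézout bound = 2.

deg(f) = 1, deg(g) = 2, so Bézout bound = 2.
Scan x ∈ F_7. For each x, list the y ∈ F_7 with f(x, y) ≡ 0 and those with g(x, y) ≡ 0 (mod 7); the common zeros in that column are the intersection.
  x = 0: f ≡ 0 at y ∈ ∅; g ≡ 0 at y ∈ ∅; common: ∅.
  x = 1: f ≡ 0 at y ∈ ∅; g ≡ 0 at y ∈ ∅; common: ∅.
  x = 2: f ≡ 0 at y ∈ ∅; g ≡ 0 at y ∈ {5}; common: ∅.
  x = 3: f ≡ 0 at y ∈ ∅; g ≡ 0 at y ∈ ∅; common: ∅.
  x = 4: f ≡ 0 at y ∈ ∅; g ≡ 0 at y ∈ ∅; common: ∅.
  x = 5: f ≡ 0 at y ∈ {0, 1, 2, 3, 4, 5, 6}; g ≡ 0 at y ∈ ∅; common: ∅.
  x = 6: f ≡ 0 at y ∈ ∅; g ≡ 0 at y ∈ ∅; common: ∅.
Collecting: common zeros = ∅, so the count is 0.
Comparison with the Bézout bound: 0 ≤ 2 = deg(f)·deg(g), as expected for curves with no common component (the affine F_7-count falls short of the bound because intersections may lie at infinity, over extension fields, or carry multiplicity).


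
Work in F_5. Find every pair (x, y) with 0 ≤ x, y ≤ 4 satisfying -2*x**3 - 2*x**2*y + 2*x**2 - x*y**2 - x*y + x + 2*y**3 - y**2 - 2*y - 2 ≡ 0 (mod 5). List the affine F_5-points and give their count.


Affine F_5-points: {(1, 3), (1, 4), (3, 0), (3, 1), (4, 1)}; count = 5.

For each of the 25 pairs (x, y) ∈ F_5², evaluate f(x, y) mod 5. Record the zeros.
  x = 0: [0↦3, 1↦2, 2↦1, 3↦2, 4↦2]  zeros at y ∈ ∅
  x = 1: [0↦4, 1↦4, 2↦2, 3↦0, 4↦0]  zeros at y ∈ {3, 4}
  x = 2: [0↦2, 1↦4, 2↦2, 3↦3, 4↦4]  zeros at y ∈ ∅
  x = 3: [0↦0, 1↦0, 2↦4, 3↦4, 4↦2]  zeros at y ∈ {0, 1}
  x = 4: [0↦1, 1↦0, 2↦1, 3↦1, 4↦2]  zeros at y ∈ {1}
Collecting zeros: affine points = {(1, 3), (1, 4), (3, 0), (3, 1), (4, 1)}.
Total count |C(F_5)_aff| = 5.


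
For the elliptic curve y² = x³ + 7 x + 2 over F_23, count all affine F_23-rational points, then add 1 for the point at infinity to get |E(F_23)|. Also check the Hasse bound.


Affine points = {(0, 5), (0, 18), (2, 1), (2, 22), (3, 2), (3, 21), (4, 5), (4, 18), (5, 1), (5, 22), (7, 7), (7, 16), (8, 8), (8, 15), (9, 9), (9, 14), (13, 6), (13, 17), (15, 3), (15, 20), (16, 1), (16, 22), (18, 7), (18, 16), (19, 5), (19, 18), (20, 0), (21, 7), (21, 16)}; affine count = 29; |E(F_23)| = 30.

Discriminant check: Δ ∝ 4a³ + 27b² = 4·7³ + 27·2² = 4·343 + 27·4 ≡ 8 (mod 23). Nonzero ⇒ E is nonsingular.
For each x ∈ F_23, compute rhs = x³ + 7·x + 2 mod 23, then count y ∈ F_23 with y² ≡ rhs.
  x = 0: rhs = 2, matching y values: 5, 18 (2 points).
  x = 1: rhs = 10, matching y values: none (0 points).
  x = 2: rhs = 1, matching y values: 1, 22 (2 points).
  x = 3: rhs = 4, matching y values: 2, 21 (2 points).
  x = 4: rhs = 2, matching y values: 5, 18 (2 points).
  x = 5: rhs = 1, matching y values: 1, 22 (2 points).
  x = 6: rhs = 7, matching y values: none (0 points).
  x = 7: rhs = 3, matching y values: 7, 16 (2 points).
  x = 8: rhs = 18, matching y values: 8, 15 (2 points).
  x = 9: rhs = 12, matching y values: 9, 14 (2 points).
  x = 10: rhs = 14, matching y values: none (0 points).
  x = 11: rhs = 7, matching y values: none (0 points).
  x = 12: rhs = 20, matching y values: none (0 points).
  x = 13: rhs = 13, matching y values: 6, 17 (2 points).
  x = 14: rhs = 15, matching y values: none (0 points).
  x = 15: rhs = 9, matching y values: 3, 20 (2 points).
  x = 16: rhs = 1, matching y values: 1, 22 (2 points).
  x = 17: rhs = 20, matching y values: none (0 points).
  x = 18: rhs = 3, matching y values: 7, 16 (2 points).
  x = 19: rhs = 2, matching y values: 5, 18 (2 points).
  x = 20: rhs = 0, matching y values: 0 (1 points).
  x = 21: rhs = 3, matching y values: 7, 16 (2 points).
  x = 22: rhs = 17, matching y values: none (0 points).
Total affine count: 29.
Full point count |E(F_23)| = 29 + 1 = 30.
Hasse bound: |30 − (23+1)| = |6| = 6 ≤ 2√23 ≈ 9.5917 ✓.
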